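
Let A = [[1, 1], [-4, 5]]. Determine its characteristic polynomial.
χ_A(x) = (x - 3)^2

xI - A = [[x - 1, -1], [4, x - 5]].

Expanding det(xI - A) along the first row:
det(xI - A) = + (x - 1)·det([[x - 5]]) - (-1)·det([[4]]).

Evaluating gives χ_A(x) = x^2 - 6x + 9 = (x - 3)^2.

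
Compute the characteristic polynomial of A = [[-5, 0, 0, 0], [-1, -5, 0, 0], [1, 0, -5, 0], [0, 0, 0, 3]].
χ_A(x) = (x - 3)(x + 5)^3

xI - A = [[x + 5, 0, 0, 0], [1, x + 5, 0, 0], [-1, 0, x + 5, 0], [0, 0, 0, x - 3]].

Expanding det(xI - A) along the first row:
det(xI - A) = + (x + 5)·det([[x + 5, 0, 0], [0, x + 5, 0], [0, 0, x - 3]]) - (0)·det([[1, 0, 0], [-1, x + 5, 0], [0, 0, x - 3]]) + (0)·det([[1, x + 5, 0], [-1, 0, 0], [0, 0, x - 3]]) - (0)·det([[1, x + 5, 0], [-1, 0, x + 5], [0, 0, 0]]).

Evaluating gives χ_A(x) = x^4 + 12x^3 + 30x^2 - 100x - 375 = (x - 3)(x + 5)^3.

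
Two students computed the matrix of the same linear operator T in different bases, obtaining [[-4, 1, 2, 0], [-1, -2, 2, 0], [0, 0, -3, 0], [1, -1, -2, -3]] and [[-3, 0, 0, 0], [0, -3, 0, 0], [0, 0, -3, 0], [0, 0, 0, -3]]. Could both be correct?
No.

Both have characteristic polynomial (x + 3)^4, but the minimal polynomial of A is (x + 3)^2 while the minimal polynomial of B is x + 3. The minimal polynomial is a similarity invariant, so A and B are not similar.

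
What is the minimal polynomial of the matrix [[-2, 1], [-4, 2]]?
The characteristic polynomial factors as x^2. The minimal polynomial is ∏(x - λ)^{k_λ} where k_λ is the size of the largest Jordan block at λ.

For λ = 0: rank(A) = 1, and the largest Jordan block has size 2 (the smallest k with rank(A^k) = rank(A^(k+1))).

So m_A(x) = x^2.

m_A(x) = x^2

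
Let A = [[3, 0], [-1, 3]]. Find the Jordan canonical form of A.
The characteristic polynomial is det(xI - A) = (x - 3)^2, so the eigenvalues are 3 (algebraic multiplicity 2).

For λ = 3: rank(A - 3I) = 1, rank((A - 3I)^2) = 0. The eigenspace has dimension 2 - 1 = 1, so there is 1 Jordan block; the rank sequence gives block sizes [2].

Assembling the blocks gives the Jordan form J above.

J = [[3, 1], [0, 3]]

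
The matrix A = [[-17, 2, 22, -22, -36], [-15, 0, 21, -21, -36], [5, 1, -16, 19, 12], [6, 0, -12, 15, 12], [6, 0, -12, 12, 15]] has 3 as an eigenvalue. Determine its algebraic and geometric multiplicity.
The characteristic polynomial is (x - 3)^2(x + 3)^3, so the factor x - 3 appears with exponent 2: the algebraic multiplicity is 2.

rank(A - 3I) = 3, so the eigenspace has dimension 5 - 3 = 2: the geometric multiplicity is 2.

algebraic multiplicity 2, geometric multiplicity 2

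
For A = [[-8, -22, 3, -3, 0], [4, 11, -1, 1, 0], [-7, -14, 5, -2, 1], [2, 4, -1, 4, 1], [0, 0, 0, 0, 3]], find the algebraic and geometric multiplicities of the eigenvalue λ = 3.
algebraic multiplicity 5, geometric multiplicity 2

The characteristic polynomial is (x - 3)^5, so the factor x - 3 appears with exponent 5: the algebraic multiplicity is 5.

rank(A - 3I) = 3, so the eigenspace has dimension 5 - 3 = 2: the geometric multiplicity is 2.

Since 2 < 5, A is not diagonalizable.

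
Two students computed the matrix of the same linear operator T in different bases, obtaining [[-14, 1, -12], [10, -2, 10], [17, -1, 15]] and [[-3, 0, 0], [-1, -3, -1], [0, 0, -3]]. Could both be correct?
No.

trace(A) = -1 but trace(B) = -9. The trace is a similarity invariant, so A and B are not similar.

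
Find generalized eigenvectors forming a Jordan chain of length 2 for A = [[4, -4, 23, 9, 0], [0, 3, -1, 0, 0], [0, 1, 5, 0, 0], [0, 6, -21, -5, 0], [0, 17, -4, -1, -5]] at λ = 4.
We seek v_1 ∈ ker((A - 4I)^2) \ ker(A - 4I), then set v_{i+1} = (A - 4I) v_i.

One such chain is v_1 = [[4, 0, 1, -2, 0]]^T, v_2 = [[5, -1, 1, -3, -2]]^T. Check: (A - 4I) v_2 = [[0, 0, 0, 0, 0]]^T = 0.

v_1 = [[4, 0, 1, -2, 0]]^T, v_2 = [[5, -1, 1, -3, -2]]^T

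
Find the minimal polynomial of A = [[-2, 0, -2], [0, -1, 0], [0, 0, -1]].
m_A(x) = (x + 1)(x + 2)

The characteristic polynomial factors as (x + 1)^2(x + 2). The minimal polynomial is ∏(x - λ)^{k_λ} where k_λ is the size of the largest Jordan block at λ.

For λ = -2: rank(A + 2I) = 2, and the largest Jordan block has size 1 (the smallest k with rank((A + 2I)^k) = rank((A + 2I)^(k+1))).
For λ = -1: rank(A + I) = 1, and the largest Jordan block has size 1 (the smallest k with rank((A + I)^k) = rank((A + I)^(k+1))).

So m_A(x) = (x + 1)(x + 2).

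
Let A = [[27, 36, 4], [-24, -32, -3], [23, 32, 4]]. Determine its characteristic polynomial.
χ_A(x) = (x - 2)^2(x + 5)

xI - A = [[x - 27, -36, -4], [24, x + 32, 3], [-23, -32, x - 4]].

Expanding det(xI - A) along the first row:
det(xI - A) = + (x - 27)·det([[x + 32, 3], [-32, x - 4]]) - (-36)·det([[24, 3], [-23, x - 4]]) + (-4)·det([[24, x + 32], [-23, -32]]).

Evaluating gives χ_A(x) = x^3 + x^2 - 16x + 20 = (x - 2)^2(x + 5).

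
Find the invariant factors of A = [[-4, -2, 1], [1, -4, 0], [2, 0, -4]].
(x + 4)^3

The Jordan structure of A has elementary divisors (x + 4)^3. Arranging the block sizes at each eigenvalue in decreasing order and taking row products gives the invariant factors.

Invariant factors (smallest first, each dividing the next): (x + 4)^3.

Check: the last factor (x + 4)^3 is the minimal polynomial, and the product (x + 4)^3 is the characteristic polynomial.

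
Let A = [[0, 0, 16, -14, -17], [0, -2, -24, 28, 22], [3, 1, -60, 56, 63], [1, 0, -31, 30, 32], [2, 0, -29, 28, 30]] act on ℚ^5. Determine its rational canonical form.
The invariant factors of A (the non-unit diagonal entries of the Smith normal form of xI - A over ℚ[x]) are (x - 2)(x + 4)(x^3 - x + 3), each dividing the next. The characteristic polynomial is their product, (x - 2)(x + 4)(x^3 - x + 3).

The rational canonical form is the block-diagonal matrix of companion matrices C(f_i):
R = [[0, 0, 0, 0, 24], [1, 0, 0, 0, -14], [0, 1, 0, 0, -1], [0, 0, 1, 0, 9], [0, 0, 0, 1, -2]].

Note the characteristic polynomial does not split into linear factors over ℚ, so A has no Jordan form over ℚ; the rational canonical form exists over any field.

R = [[0, 0, 0, 0, 24], [1, 0, 0, 0, -14], [0, 1, 0, 0, -1], [0, 0, 1, 0, 9], [0, 0, 0, 1, -2]]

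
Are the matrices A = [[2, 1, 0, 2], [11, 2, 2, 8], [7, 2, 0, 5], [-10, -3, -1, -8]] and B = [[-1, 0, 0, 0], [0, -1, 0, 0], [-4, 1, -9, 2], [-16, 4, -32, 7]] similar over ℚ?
No.

Both have characteristic polynomial (x + 1)^4 and minimal polynomial (x + 1)^2. But rank(A + I) = 2 for A while rank(B + I) = 1 for B, so the number of Jordan blocks at λ = -1 differs. A and B are not similar.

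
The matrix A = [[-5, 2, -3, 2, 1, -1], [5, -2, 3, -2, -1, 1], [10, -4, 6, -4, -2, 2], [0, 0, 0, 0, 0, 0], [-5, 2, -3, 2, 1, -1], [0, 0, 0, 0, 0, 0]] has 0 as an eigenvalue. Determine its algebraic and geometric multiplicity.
algebraic multiplicity 6, geometric multiplicity 5

The characteristic polynomial is x^6, so the factor x appears with exponent 6: the algebraic multiplicity is 6.

rank(A) = 1, so the eigenspace has dimension 6 - 1 = 5: the geometric multiplicity is 5.

Since 5 < 6, A is not diagonalizable.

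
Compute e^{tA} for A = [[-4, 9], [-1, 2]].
e^{tA} = [[(1 - 3*t)*e^{-t}, 9*t*e^{-t}], [-t*e^{-t}, (3*t + 1)*e^{-t}]]

A has Jordan form J = [[-1, 1], [0, -1]] with A = PJP^{-1}, so e^{tA} = P e^{tJ} P^{-1}.

For a Jordan block J_k(λ), e^{tJ_k(λ)} = e^{λt} · (I + tN + t^2 N^2/2! + ... + t^{k-1} N^{k-1}/(k-1)!) where N is the nilpotent superdiagonal part.

Assembling the blocks and conjugating back gives the entries of e^{tA} as shown above.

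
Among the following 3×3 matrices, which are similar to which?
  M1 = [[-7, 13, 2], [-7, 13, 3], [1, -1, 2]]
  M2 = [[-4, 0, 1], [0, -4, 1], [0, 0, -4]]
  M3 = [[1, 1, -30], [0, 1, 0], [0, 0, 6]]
Characteristic polynomials: χ_{M1} = (x - 6)(x - 1)^2, χ_{M2} = (x + 4)^3, χ_{M3} = (x - 6)(x - 1)^2.

{M1, M3}: invariant factors (x - 6)(x - 1)^2.

{M2}: invariant factors x + 4, (x + 4)^2.

Matrices are similar if and only if their invariant-factor lists agree; the partition into similarity classes is {M1, M3}, {M2}.

2 classes: {M1, M3}, {M2}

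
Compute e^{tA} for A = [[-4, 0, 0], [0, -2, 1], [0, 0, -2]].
A has Jordan form J = [[-4, 0, 0], [0, -2, 1], [0, 0, -2]] with A = PJP^{-1}, so e^{tA} = P e^{tJ} P^{-1}.

For a Jordan block J_k(λ), e^{tJ_k(λ)} = e^{λt} · (I + tN + t^2 N^2/2! + ... + t^{k-1} N^{k-1}/(k-1)!) where N is the nilpotent superdiagonal part.

Assembling the blocks and conjugating back gives the entries of e^{tA} as shown above.

e^{tA} = [[e^{-4*t}, 0, 0], [0, e^{-2*t}, t*e^{-2*t}], [0, 0, e^{-2*t}]]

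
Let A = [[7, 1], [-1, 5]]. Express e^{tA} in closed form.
A has Jordan form J = [[6, 1], [0, 6]] with A = PJP^{-1}, so e^{tA} = P e^{tJ} P^{-1}.

For a Jordan block J_k(λ), e^{tJ_k(λ)} = e^{λt} · (I + tN + t^2 N^2/2! + ... + t^{k-1} N^{k-1}/(k-1)!) where N is the nilpotent superdiagonal part.

Assembling the blocks and conjugating back gives the entries of e^{tA} as shown above.

e^{tA} = [[(t + 1)*e^{6*t}, t*e^{6*t}], [-t*e^{6*t}, (1 - t)*e^{6*t}]]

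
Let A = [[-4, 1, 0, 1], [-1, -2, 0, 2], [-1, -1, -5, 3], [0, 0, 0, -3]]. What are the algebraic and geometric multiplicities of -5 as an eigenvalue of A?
The characteristic polynomial is (x + 3)^3(x + 5), so the factor x + 5 appears with exponent 1: the algebraic multiplicity is 1.

rank(A + 5I) = 3, so the eigenspace has dimension 4 - 3 = 1: the geometric multiplicity is 1.

algebraic multiplicity 1, geometric multiplicity 1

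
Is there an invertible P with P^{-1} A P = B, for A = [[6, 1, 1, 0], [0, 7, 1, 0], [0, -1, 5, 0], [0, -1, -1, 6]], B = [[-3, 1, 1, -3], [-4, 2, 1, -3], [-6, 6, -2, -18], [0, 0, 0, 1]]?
No.

trace(A) = 24 but trace(B) = -2. The trace is a similarity invariant, so A and B are not similar.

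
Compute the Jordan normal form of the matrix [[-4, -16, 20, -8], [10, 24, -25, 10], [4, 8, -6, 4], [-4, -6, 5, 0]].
The characteristic polynomial is det(xI - A) = (x - 4)^3(x - 2), so the eigenvalues are 2 (algebraic multiplicity 1), 4 (algebraic multiplicity 3).

For λ = 2: algebraic multiplicity 1 gives one 1×1 block.

For λ = 4: rank(A - 4I) = 2, rank((A - 4I)^2) = 1. The eigenspace has dimension 4 - 2 = 2, so there are 2 Jordan blocks; the rank sequence gives block sizes [2, 1].

Assembling the blocks gives the Jordan form J above.

J = [[2, 0, 0, 0], [0, 4, 1, 0], [0, 0, 4, 0], [0, 0, 0, 4]]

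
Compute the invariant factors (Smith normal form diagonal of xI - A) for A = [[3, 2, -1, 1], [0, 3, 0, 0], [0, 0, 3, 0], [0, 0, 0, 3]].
x - 3, x - 3, (x - 3)^2

The Jordan structure of A has elementary divisors (x - 3)^2, (x - 3), (x - 3). Arranging the block sizes at each eigenvalue in decreasing order and taking row products gives the invariant factors.

Invariant factors (smallest first, each dividing the next): x - 3, x - 3, (x - 3)^2.

Check: the last factor (x - 3)^2 is the minimal polynomial, and the product (x - 3)^4 is the characteristic polynomial.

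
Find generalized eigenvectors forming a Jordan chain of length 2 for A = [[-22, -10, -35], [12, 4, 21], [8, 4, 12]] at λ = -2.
We seek v_1 ∈ ker((A + 2I)^2) \ ker(A + 2I), then set v_{i+1} = (A + 2I) v_i.

One such chain is v_1 = [[-2, 0, 1]]^T, v_2 = [[5, -3, -2]]^T. Check: (A + 2I) v_2 = [[0, 0, 0]]^T = 0.

v_1 = [[-2, 0, 1]]^T, v_2 = [[5, -3, -2]]^T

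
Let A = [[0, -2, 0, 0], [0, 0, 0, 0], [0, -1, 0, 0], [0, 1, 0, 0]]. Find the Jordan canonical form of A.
J = [[0, 1, 0, 0], [0, 0, 0, 0], [0, 0, 0, 0], [0, 0, 0, 0]]

The characteristic polynomial is det(xI - A) = x^4, so the eigenvalues are 0 (algebraic multiplicity 4).

For λ = 0: rank(A) = 1, rank(A^2) = 0. The eigenspace has dimension 4 - 1 = 3, so there are 3 Jordan blocks; the rank sequence gives block sizes [2, 1, 1].

Assembling the blocks gives the Jordan form J above.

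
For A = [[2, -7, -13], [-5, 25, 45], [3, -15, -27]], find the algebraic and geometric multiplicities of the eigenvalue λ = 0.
algebraic multiplicity 3, geometric multiplicity 1

The characteristic polynomial is x^3, so the factor x appears with exponent 3: the algebraic multiplicity is 3.

rank(A) = 2, so the eigenspace has dimension 3 - 2 = 1: the geometric multiplicity is 1.

Since 1 < 3, A is not diagonalizable.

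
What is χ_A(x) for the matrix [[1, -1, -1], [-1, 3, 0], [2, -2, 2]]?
xI - A = [[x - 1, 1, 1], [1, x - 3, 0], [-2, 2, x - 2]].

Expanding det(xI - A) along the first row:
det(xI - A) = + (x - 1)·det([[x - 3, 0], [2, x - 2]]) - (1)·det([[1, 0], [-2, x - 2]]) + (1)·det([[1, x - 3], [-2, 2]]).

Evaluating gives χ_A(x) = x^3 - 6x^2 + 12x - 8 = (x - 2)^3.

χ_A(x) = (x - 2)^3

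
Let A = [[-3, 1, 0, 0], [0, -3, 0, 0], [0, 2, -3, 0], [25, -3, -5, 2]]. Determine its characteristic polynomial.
xI - A = [[x + 3, -1, 0, 0], [0, x + 3, 0, 0], [0, -2, x + 3, 0], [-25, 3, 5, x - 2]].

Expanding det(xI - A) along the first row:
det(xI - A) = + (x + 3)·det([[x + 3, 0, 0], [-2, x + 3, 0], [3, 5, x - 2]]) - (-1)·det([[0, 0, 0], [0, x + 3, 0], [-25, 5, x - 2]]) + (0)·det([[0, x + 3, 0], [0, -2, 0], [-25, 3, x - 2]]) - (0)·det([[0, x + 3, 0], [0, -2, x + 3], [-25, 3, 5]]).

Evaluating gives χ_A(x) = x^4 + 7x^3 + 9x^2 - 27x - 54 = (x - 2)(x + 3)^3.

χ_A(x) = (x - 2)(x + 3)^3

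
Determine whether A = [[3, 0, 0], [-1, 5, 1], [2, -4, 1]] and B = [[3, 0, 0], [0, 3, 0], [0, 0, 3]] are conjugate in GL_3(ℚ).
No.

Both have characteristic polynomial (x - 3)^3, but the minimal polynomial of A is (x - 3)^2 while the minimal polynomial of B is x - 3. The minimal polynomial is a similarity invariant, so A and B are not similar.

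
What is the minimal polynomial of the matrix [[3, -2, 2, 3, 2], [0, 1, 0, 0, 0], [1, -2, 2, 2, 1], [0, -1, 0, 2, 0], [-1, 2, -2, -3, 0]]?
m_A(x) = (x - 2)^2(x - 1)^2

The characteristic polynomial factors as (x - 2)^3(x - 1)^2. The minimal polynomial is ∏(x - λ)^{k_λ} where k_λ is the size of the largest Jordan block at λ.

For λ = 1: rank(A - I) = 4, and the largest Jordan block has size 2 (the smallest k with rank((A - I)^k) = rank((A - I)^(k+1))).
For λ = 2: rank(A - 2I) = 3, and the largest Jordan block has size 2 (the smallest k with rank((A - 2I)^k) = rank((A - 2I)^(k+1))).

So m_A(x) = (x - 2)^2(x - 1)^2.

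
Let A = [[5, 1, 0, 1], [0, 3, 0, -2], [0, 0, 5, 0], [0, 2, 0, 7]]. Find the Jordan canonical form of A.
J = [[5, 1, 0, 0], [0, 5, 0, 0], [0, 0, 5, 0], [0, 0, 0, 5]]

The characteristic polynomial is det(xI - A) = (x - 5)^4, so the eigenvalues are 5 (algebraic multiplicity 4).

For λ = 5: rank(A - 5I) = 1, rank((A - 5I)^2) = 0. The eigenspace has dimension 4 - 1 = 3, so there are 3 Jordan blocks; the rank sequence gives block sizes [2, 1, 1].

Assembling the blocks gives the Jordan form J above.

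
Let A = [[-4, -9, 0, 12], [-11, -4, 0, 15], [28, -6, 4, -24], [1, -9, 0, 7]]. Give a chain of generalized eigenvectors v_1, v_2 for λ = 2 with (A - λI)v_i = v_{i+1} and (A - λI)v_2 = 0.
We seek v_1 ∈ ker((A - 2I)^2) \ ker(A - 2I), then set v_{i+1} = (A - 2I) v_i.

One such chain is v_1 = [[1, 1, 1, 1]]^T, v_2 = [[-3, -2, 0, -3]]^T. Check: (A - 2I) v_2 = [[0, 0, 0, 0]]^T = 0.

v_1 = [[1, 1, 1, 1]]^T, v_2 = [[-3, -2, 0, -3]]^T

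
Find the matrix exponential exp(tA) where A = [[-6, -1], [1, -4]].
e^{tA} = [[(1 - t)*e^{-5*t}, -t*e^{-5*t}], [t*e^{-5*t}, (t + 1)*e^{-5*t}]]

A has Jordan form J = [[-5, 1], [0, -5]] with A = PJP^{-1}, so e^{tA} = P e^{tJ} P^{-1}.

For a Jordan block J_k(λ), e^{tJ_k(λ)} = e^{λt} · (I + tN + t^2 N^2/2! + ... + t^{k-1} N^{k-1}/(k-1)!) where N is the nilpotent superdiagonal part.

Assembling the blocks and conjugating back gives the entries of e^{tA} as shown above.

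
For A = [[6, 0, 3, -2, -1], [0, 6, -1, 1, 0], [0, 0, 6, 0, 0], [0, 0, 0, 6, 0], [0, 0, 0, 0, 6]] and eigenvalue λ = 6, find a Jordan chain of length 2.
v_1 = [[1, 1, 1, 1, 0]]^T, v_2 = [[1, 0, 0, 0, 0]]^T

We seek v_1 ∈ ker((A - 6I)^2) \ ker(A - 6I), then set v_{i+1} = (A - 6I) v_i.

One such chain is v_1 = [[1, 1, 1, 1, 0]]^T, v_2 = [[1, 0, 0, 0, 0]]^T. Check: (A - 6I) v_2 = [[0, 0, 0, 0, 0]]^T = 0.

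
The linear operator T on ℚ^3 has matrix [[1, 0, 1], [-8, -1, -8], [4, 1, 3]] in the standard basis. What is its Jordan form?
The characteristic polynomial is det(xI - A) = (x - 1)^3, so the eigenvalues are 1 (algebraic multiplicity 3).

For λ = 1: rank(A - I) = 2, rank((A - I)^2) = 1, rank((A - I)^3) = 0. The eigenspace has dimension 3 - 2 = 1, so there is 1 Jordan block; the rank sequence gives block sizes [3].

Assembling the blocks gives the Jordan form J above.

J = [[1, 1, 0], [0, 1, 1], [0, 0, 1]]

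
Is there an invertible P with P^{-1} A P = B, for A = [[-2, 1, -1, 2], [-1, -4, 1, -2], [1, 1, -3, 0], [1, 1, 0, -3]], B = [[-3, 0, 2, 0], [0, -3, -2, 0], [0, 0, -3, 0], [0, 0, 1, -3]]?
Both have characteristic polynomial (x + 3)^4, but the minimal polynomial of A is (x + 3)^3 while the minimal polynomial of B is (x + 3)^2. The minimal polynomial is a similarity invariant, so A and B are not similar.

No.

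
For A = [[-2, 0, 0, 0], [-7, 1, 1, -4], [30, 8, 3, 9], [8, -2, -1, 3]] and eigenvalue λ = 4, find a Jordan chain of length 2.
v_1 = [[0, -1, 2, 1]]^T, v_2 = [[0, 1, -1, -1]]^T

We seek v_1 ∈ ker((A - 4I)^2) \ ker(A - 4I), then set v_{i+1} = (A - 4I) v_i.

One such chain is v_1 = [[0, -1, 2, 1]]^T, v_2 = [[0, 1, -1, -1]]^T. Check: (A - 4I) v_2 = [[0, 0, 0, 0]]^T = 0.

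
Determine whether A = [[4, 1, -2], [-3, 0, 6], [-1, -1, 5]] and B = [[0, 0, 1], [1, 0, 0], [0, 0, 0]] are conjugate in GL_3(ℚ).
No.

trace(A) = 9 but trace(B) = 0. The trace is a similarity invariant, so A and B are not similar.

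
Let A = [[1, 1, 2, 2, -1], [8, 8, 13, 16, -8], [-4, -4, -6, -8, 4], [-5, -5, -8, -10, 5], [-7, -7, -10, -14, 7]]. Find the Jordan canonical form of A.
J = [[0, 1, 0, 0, 0], [0, 0, 1, 0, 0], [0, 0, 0, 0, 0], [0, 0, 0, 0, 0], [0, 0, 0, 0, 0]]

The characteristic polynomial is det(xI - A) = x^5, so the eigenvalues are 0 (algebraic multiplicity 5).

For λ = 0: rank(A) = 2, rank(A^2) = 1, rank(A^3) = 0. The eigenspace has dimension 5 - 2 = 3, so there are 3 Jordan blocks; the rank sequence gives block sizes [3, 1, 1].

Assembling the blocks gives the Jordan form J above.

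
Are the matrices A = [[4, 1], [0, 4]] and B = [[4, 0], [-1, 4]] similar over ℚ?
Two matrices over a field are similar if and only if they have the same invariant factors.

Both A and B have characteristic polynomial (x - 4)^2 and minimal polynomial (x - 4)^2. Computing further, both have invariant factors (x - 4)^2. Hence A and B are similar.

Yes.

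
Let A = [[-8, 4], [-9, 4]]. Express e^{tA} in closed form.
e^{tA} = [[(1 - 6*t)*e^{-2*t}, 4*t*e^{-2*t}], [-9*t*e^{-2*t}, (6*t + 1)*e^{-2*t}]]

A has Jordan form J = [[-2, 1], [0, -2]] with A = PJP^{-1}, so e^{tA} = P e^{tJ} P^{-1}.

For a Jordan block J_k(λ), e^{tJ_k(λ)} = e^{λt} · (I + tN + t^2 N^2/2! + ... + t^{k-1} N^{k-1}/(k-1)!) where N is the nilpotent superdiagonal part.

Assembling the blocks and conjugating back gives the entries of e^{tA} as shown above.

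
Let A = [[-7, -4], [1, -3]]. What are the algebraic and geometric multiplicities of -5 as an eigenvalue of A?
algebraic multiplicity 2, geometric multiplicity 1

The characteristic polynomial is (x + 5)^2, so the factor x + 5 appears with exponent 2: the algebraic multiplicity is 2.

rank(A + 5I) = 1, so the eigenspace has dimension 2 - 1 = 1: the geometric multiplicity is 1.

Since 1 < 2, A is not diagonalizable.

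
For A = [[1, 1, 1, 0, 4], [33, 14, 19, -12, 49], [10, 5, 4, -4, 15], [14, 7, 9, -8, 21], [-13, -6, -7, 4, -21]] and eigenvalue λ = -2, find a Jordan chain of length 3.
v_1 = [[0, -1, 1, 0, 0]]^T, v_2 = [[0, 3, 1, 2, -1]]^T, v_3 = [[0, -6, -2, -3, 2]]^T

We seek v_1 ∈ ker((A + 2I)^3) \ ker((A + 2I)^2), then set v_{i+1} = (A + 2I) v_i.

One such chain is v_1 = [[0, -1, 1, 0, 0]]^T, v_2 = [[0, 3, 1, 2, -1]]^T, v_3 = [[0, -6, -2, -3, 2]]^T. Check: (A + 2I) v_3 = [[0, 0, 0, 0, 0]]^T = 0.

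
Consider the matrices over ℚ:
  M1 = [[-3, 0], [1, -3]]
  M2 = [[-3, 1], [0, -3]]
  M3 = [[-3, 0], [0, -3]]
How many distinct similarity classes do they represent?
2 classes: {M1, M2}, {M3}

Characteristic polynomials: χ_{M1} = (x + 3)^2, χ_{M2} = (x + 3)^2, χ_{M3} = (x + 3)^2.

{M1, M2}: invariant factors (x + 3)^2.

{M3}: invariant factors x + 3, x + 3.

Matrices are similar if and only if their invariant-factor lists agree; the partition into similarity classes is {M1, M2}, {M3}.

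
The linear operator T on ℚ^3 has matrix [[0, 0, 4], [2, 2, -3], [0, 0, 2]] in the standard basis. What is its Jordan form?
J = [[0, 0, 0], [0, 2, 1], [0, 0, 2]]

The characteristic polynomial is det(xI - A) = x(x - 2)^2, so the eigenvalues are 0 (algebraic multiplicity 1), 2 (algebraic multiplicity 2).

For λ = 0: algebraic multiplicity 1 gives one 1×1 block.

For λ = 2: rank(A - 2I) = 2, rank((A - 2I)^2) = 1. The eigenspace has dimension 3 - 2 = 1, so there is 1 Jordan block; the rank sequence gives block sizes [2].

Assembling the blocks gives the Jordan form J above.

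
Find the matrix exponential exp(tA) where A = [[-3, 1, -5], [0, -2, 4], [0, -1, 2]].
e^{tA} = [[e^{-3*t}, t, -2*t - 1 + e^{-3*t}], [0, 1 - 2*t, 4*t], [0, -t, 2*t + 1]]

A has Jordan form J = [[-3, 0, 0], [0, 0, 1], [0, 0, 0]] with A = PJP^{-1}, so e^{tA} = P e^{tJ} P^{-1}.

For a Jordan block J_k(λ), e^{tJ_k(λ)} = e^{λt} · (I + tN + t^2 N^2/2! + ... + t^{k-1} N^{k-1}/(k-1)!) where N is the nilpotent superdiagonal part.

Assembling the blocks and conjugating back gives the entries of e^{tA} as shown above.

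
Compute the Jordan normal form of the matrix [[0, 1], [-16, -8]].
The characteristic polynomial is det(xI - A) = (x + 4)^2, so the eigenvalues are -4 (algebraic multiplicity 2).

For λ = -4: rank(A + 4I) = 1, rank((A + 4I)^2) = 0. The eigenspace has dimension 2 - 1 = 1, so there is 1 Jordan block; the rank sequence gives block sizes [2].

Assembling the blocks gives the Jordan form J above.

J = [[-4, 1], [0, -4]]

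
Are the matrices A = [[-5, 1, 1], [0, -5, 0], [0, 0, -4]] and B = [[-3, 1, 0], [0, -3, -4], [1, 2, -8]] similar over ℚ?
Two matrices over a field are similar if and only if they have the same invariant factors.

Both A and B have characteristic polynomial (x + 4)(x + 5)^2 and minimal polynomial (x + 4)(x + 5)^2. Computing further, both have invariant factors (x + 4)(x + 5)^2. Hence A and B are similar.

Yes.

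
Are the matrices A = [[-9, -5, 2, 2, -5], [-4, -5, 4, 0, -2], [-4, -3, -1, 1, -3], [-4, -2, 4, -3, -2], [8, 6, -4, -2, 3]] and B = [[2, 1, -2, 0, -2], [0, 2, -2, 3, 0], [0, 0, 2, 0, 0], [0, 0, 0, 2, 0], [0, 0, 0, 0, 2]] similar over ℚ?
trace(A) = -15 but trace(B) = 10. The trace is a similarity invariant, so A and B are not similar.

No.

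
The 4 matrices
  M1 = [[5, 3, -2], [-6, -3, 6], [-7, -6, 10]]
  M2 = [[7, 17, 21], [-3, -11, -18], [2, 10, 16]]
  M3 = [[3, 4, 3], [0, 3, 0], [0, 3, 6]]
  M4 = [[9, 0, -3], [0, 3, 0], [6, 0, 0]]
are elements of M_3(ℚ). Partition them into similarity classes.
Characteristic polynomials: χ_{M1} = (x - 6)(x - 3)^2, χ_{M2} = (x - 4)^3, χ_{M3} = (x - 6)(x - 3)^2, χ_{M4} = (x - 6)(x - 3)^2.

{M1, M3}: invariant factors (x - 6)(x - 3)^2.

{M2}: invariant factors (x - 4)^3.

{M4}: invariant factors x - 3, (x - 6)(x - 3).

Matrices are similar if and only if their invariant-factor lists agree; the partition into similarity classes is {M1, M3}, {M2}, {M4}.

3 classes: {M1, M3}, {M2}, {M4}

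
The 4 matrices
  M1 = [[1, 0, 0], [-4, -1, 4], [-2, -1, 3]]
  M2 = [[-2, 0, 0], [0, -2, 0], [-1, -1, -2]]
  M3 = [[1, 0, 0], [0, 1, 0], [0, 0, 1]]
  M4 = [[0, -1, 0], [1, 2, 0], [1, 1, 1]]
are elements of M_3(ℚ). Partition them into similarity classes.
Characteristic polynomials: χ_{M1} = (x - 1)^3, χ_{M2} = (x + 2)^3, χ_{M3} = (x - 1)^3, χ_{M4} = (x - 1)^3.

{M1, M4}: invariant factors x - 1, (x - 1)^2.

{M2}: invariant factors x + 2, (x + 2)^2.

{M3}: invariant factors x - 1, x - 1, x - 1.

Matrices are similar if and only if their invariant-factor lists agree; the partition into similarity classes is {M1, M4}, {M2}, {M3}.

3 classes: {M1, M4}, {M2}, {M3}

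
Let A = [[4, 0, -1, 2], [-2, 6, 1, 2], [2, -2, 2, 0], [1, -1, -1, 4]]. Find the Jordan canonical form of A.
The characteristic polynomial is det(xI - A) = (x - 4)^4, so the eigenvalues are 4 (algebraic multiplicity 4).

For λ = 4: rank(A - 4I) = 2, rank((A - 4I)^2) = 0. The eigenspace has dimension 4 - 2 = 2, so there are 2 Jordan blocks; the rank sequence gives block sizes [2, 2].

Assembling the blocks gives the Jordan form J above.

J = [[4, 1, 0, 0], [0, 4, 0, 0], [0, 0, 4, 1], [0, 0, 0, 4]]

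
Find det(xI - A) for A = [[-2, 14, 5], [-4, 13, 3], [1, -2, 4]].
xI - A = [[x + 2, -14, -5], [4, x - 13, -3], [-1, 2, x - 4]].

Expanding det(xI - A) along the first row:
det(xI - A) = + (x + 2)·det([[x - 13, -3], [2, x - 4]]) - (-14)·det([[4, -3], [-1, x - 4]]) + (-5)·det([[4, x - 13], [-1, 2]]).

Evaluating gives χ_A(x) = x^3 - 15x^2 + 75x - 125 = (x - 5)^3.

χ_A(x) = (x - 5)^3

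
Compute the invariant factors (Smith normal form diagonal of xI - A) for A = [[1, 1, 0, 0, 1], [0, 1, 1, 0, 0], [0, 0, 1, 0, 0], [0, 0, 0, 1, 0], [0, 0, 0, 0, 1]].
The Jordan structure of A has elementary divisors (x - 1)^3, (x - 1), (x - 1). Arranging the block sizes at each eigenvalue in decreasing order and taking row products gives the invariant factors.

Invariant factors (smallest first, each dividing the next): x - 1, x - 1, (x - 1)^3.

Check: the last factor (x - 1)^3 is the minimal polynomial, and the product (x - 1)^5 is the characteristic polynomial.

x - 1, x - 1, (x - 1)^3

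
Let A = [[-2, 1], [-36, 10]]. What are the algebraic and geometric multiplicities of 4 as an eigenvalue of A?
The characteristic polynomial is (x - 4)^2, so the factor x - 4 appears with exponent 2: the algebraic multiplicity is 2.

rank(A - 4I) = 1, so the eigenspace has dimension 2 - 1 = 1: the geometric multiplicity is 1.

Since 1 < 2, A is not diagonalizable.

algebraic multiplicity 2, geometric multiplicity 1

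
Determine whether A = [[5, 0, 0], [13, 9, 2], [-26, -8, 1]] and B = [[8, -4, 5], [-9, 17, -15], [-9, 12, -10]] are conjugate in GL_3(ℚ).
Two matrices over a field are similar if and only if they have the same invariant factors.

Both A and B have characteristic polynomial (x - 5)^3 and minimal polynomial (x - 5)^2. Computing further, both have invariant factors x - 5, (x - 5)^2. Hence A and B are similar.

Yes.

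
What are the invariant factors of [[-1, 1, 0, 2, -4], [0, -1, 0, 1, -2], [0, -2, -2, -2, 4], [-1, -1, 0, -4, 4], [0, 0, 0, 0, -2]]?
x + 2, x + 2, (x + 2)^3

The Jordan structure of A has elementary divisors (x + 2)^3, (x + 2), (x + 2). Arranging the block sizes at each eigenvalue in decreasing order and taking row products gives the invariant factors.

Invariant factors (smallest first, each dividing the next): x + 2, x + 2, (x + 2)^3.

Check: the last factor (x + 2)^3 is the minimal polynomial, and the product (x + 2)^5 is the characteristic polynomial.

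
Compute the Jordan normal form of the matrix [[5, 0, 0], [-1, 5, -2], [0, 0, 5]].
The characteristic polynomial is det(xI - A) = (x - 5)^3, so the eigenvalues are 5 (algebraic multiplicity 3).

For λ = 5: rank(A - 5I) = 1, rank((A - 5I)^2) = 0. The eigenspace has dimension 3 - 1 = 2, so there are 2 Jordan blocks; the rank sequence gives block sizes [2, 1].

Assembling the blocks gives the Jordan form J above.

J = [[5, 1, 0], [0, 5, 0], [0, 0, 5]]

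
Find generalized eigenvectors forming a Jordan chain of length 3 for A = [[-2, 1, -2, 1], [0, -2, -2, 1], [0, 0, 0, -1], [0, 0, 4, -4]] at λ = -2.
We seek v_1 ∈ ker((A + 2I)^3) \ ker((A + 2I)^2), then set v_{i+1} = (A + 2I) v_i.

One such chain is v_1 = [[0, 1, -2, -3]]^T, v_2 = [[2, 1, -1, -2]]^T, v_3 = [[1, 0, 0, 0]]^T. Check: (A + 2I) v_3 = [[0, 0, 0, 0]]^T = 0.

v_1 = [[0, 1, -2, -3]]^T, v_2 = [[2, 1, -1, -2]]^T, v_3 = [[1, 0, 0, 0]]^T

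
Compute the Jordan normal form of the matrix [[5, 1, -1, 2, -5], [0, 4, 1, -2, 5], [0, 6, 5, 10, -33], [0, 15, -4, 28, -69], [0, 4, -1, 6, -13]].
J = [[5, 0, 0, 0, 0], [0, 6, 1, 0, 0], [0, 0, 6, 0, 0], [0, 0, 0, 6, 1], [0, 0, 0, 0, 6]]

The characteristic polynomial is det(xI - A) = (x - 6)^4(x - 5), so the eigenvalues are 5 (algebraic multiplicity 1), 6 (algebraic multiplicity 4).

For λ = 5: algebraic multiplicity 1 gives one 1×1 block.

For λ = 6: rank(A - 6I) = 3, rank((A - 6I)^2) = 1. The eigenspace has dimension 5 - 3 = 2, so there are 2 Jordan blocks; the rank sequence gives block sizes [2, 2].

Assembling the blocks gives the Jordan form J above.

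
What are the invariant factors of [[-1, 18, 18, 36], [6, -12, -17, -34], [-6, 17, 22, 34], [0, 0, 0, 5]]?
x - 5, (x - 5)^2(x + 1)

The Jordan structure of A has elementary divisors (x + 1), (x - 5)^2, (x - 5). Arranging the block sizes at each eigenvalue in decreasing order and taking row products gives the invariant factors.

Invariant factors (smallest first, each dividing the next): x - 5, (x - 5)^2(x + 1).

Check: the last factor (x - 5)^2(x + 1) is the minimal polynomial, and the product (x - 5)^3(x + 1) is the characteristic polynomial.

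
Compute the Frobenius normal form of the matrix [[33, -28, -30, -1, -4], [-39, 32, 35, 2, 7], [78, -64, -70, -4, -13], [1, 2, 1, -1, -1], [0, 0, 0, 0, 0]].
R = [[0, 0, 0, 0, 0], [1, 0, 0, 0, 0], [0, 1, 0, 0, 32], [0, 0, 1, 0, 0], [0, 0, 0, 1, -6]]

The invariant factors of A (the non-unit diagonal entries of the Smith normal form of xI - A over ℚ[x]) are x^2(x - 2)(x + 4)^2, each dividing the next. The characteristic polynomial is their product, x^2(x - 2)(x + 4)^2.

The rational canonical form is the block-diagonal matrix of companion matrices C(f_i):
R = [[0, 0, 0, 0, 0], [1, 0, 0, 0, 0], [0, 1, 0, 0, 32], [0, 0, 1, 0, 0], [0, 0, 0, 1, -6]].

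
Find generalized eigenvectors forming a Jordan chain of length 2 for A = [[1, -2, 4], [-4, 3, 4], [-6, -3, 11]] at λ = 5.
v_1 = [[3, 5, 5]]^T, v_2 = [[-2, -2, -3]]^T

We seek v_1 ∈ ker((A - 5I)^2) \ ker(A - 5I), then set v_{i+1} = (A - 5I) v_i.

One such chain is v_1 = [[3, 5, 5]]^T, v_2 = [[-2, -2, -3]]^T. Check: (A - 5I) v_2 = [[0, 0, 0]]^T = 0.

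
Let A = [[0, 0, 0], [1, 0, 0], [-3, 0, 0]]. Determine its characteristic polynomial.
χ_A(x) = x^3

xI - A = [[x, 0, 0], [-1, x, 0], [3, 0, x]].

Expanding det(xI - A) along the first row:
det(xI - A) = + (x)·det([[x, 0], [0, x]]) - (0)·det([[-1, 0], [3, x]]) + (0)·det([[-1, x], [3, 0]]).

Evaluating gives χ_A(x) = x^3.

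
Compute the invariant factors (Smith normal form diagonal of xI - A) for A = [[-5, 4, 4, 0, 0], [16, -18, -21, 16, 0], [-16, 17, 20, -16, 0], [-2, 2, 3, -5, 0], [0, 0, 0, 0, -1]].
The Jordan structure of A has elementary divisors (x + 5), (x + 1)^3, (x + 1). Arranging the block sizes at each eigenvalue in decreasing order and taking row products gives the invariant factors.

Invariant factors (smallest first, each dividing the next): x + 1, (x + 1)^3(x + 5).

Check: the last factor (x + 1)^3(x + 5) is the minimal polynomial, and the product (x + 1)^4(x + 5) is the characteristic polynomial.

x + 1, (x + 1)^3(x + 5)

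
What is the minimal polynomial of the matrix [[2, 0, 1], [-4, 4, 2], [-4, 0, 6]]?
m_A(x) = (x - 4)^2

The characteristic polynomial factors as (x - 4)^3. The minimal polynomial is ∏(x - λ)^{k_λ} where k_λ is the size of the largest Jordan block at λ.

For λ = 4: rank(A - 4I) = 1, and the largest Jordan block has size 2 (the smallest k with rank((A - 4I)^k) = rank((A - 4I)^(k+1))).

So m_A(x) = (x - 4)^2.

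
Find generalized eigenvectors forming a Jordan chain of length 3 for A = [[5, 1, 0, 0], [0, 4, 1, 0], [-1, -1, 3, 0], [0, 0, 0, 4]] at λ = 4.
v_1 = [[0, 0, 1, 0]]^T, v_2 = [[0, 1, -1, 0]]^T, v_3 = [[1, -1, 0, 0]]^T

We seek v_1 ∈ ker((A - 4I)^3) \ ker((A - 4I)^2), then set v_{i+1} = (A - 4I) v_i.

One such chain is v_1 = [[0, 0, 1, 0]]^T, v_2 = [[0, 1, -1, 0]]^T, v_3 = [[1, -1, 0, 0]]^T. Check: (A - 4I) v_3 = [[0, 0, 0, 0]]^T = 0.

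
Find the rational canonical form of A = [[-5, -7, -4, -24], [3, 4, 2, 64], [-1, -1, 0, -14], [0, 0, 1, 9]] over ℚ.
R = [[0, 0, 0, 90], [1, 0, 0, -63], [0, 1, 0, -4], [0, 0, 1, 8]]

The invariant factors of A (the non-unit diagonal entries of the Smith normal form of xI - A over ℚ[x]) are (x - 6)(x - 3)(x^2 + x - 5), each dividing the next. The characteristic polynomial is their product, (x - 6)(x - 3)(x^2 + x - 5).

The rational canonical form is the block-diagonal matrix of companion matrices C(f_i):
R = [[0, 0, 0, 90], [1, 0, 0, -63], [0, 1, 0, -4], [0, 0, 1, 8]].

Note the characteristic polynomial does not split into linear factors over ℚ, so A has no Jordan form over ℚ; the rational canonical form exists over any field.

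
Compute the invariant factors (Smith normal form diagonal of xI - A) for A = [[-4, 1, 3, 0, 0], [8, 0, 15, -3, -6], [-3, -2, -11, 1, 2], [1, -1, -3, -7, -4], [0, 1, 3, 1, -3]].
x + 5, (x + 5)^2, (x + 5)^2

The Jordan structure of A has elementary divisors (x + 5)^2, (x + 5)^2, (x + 5). Arranging the block sizes at each eigenvalue in decreasing order and taking row products gives the invariant factors.

Invariant factors (smallest first, each dividing the next): x + 5, (x + 5)^2, (x + 5)^2.

Check: the last factor (x + 5)^2 is the minimal polynomial, and the product (x + 5)^5 is the characteristic polynomial.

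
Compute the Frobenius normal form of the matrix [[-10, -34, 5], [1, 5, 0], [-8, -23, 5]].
The invariant factors of A (the non-unit diagonal entries of the Smith normal form of xI - A over ℚ[x]) are x^3 - x - 5, each dividing the next. The characteristic polynomial is their product, x^3 - x - 5.

The rational canonical form is the block-diagonal matrix of companion matrices C(f_i):
R = [[0, 0, 5], [1, 0, 1], [0, 1, 0]].

Note the characteristic polynomial does not split into linear factors over ℚ, so A has no Jordan form over ℚ; the rational canonical form exists over any field.

R = [[0, 0, 5], [1, 0, 1], [0, 1, 0]]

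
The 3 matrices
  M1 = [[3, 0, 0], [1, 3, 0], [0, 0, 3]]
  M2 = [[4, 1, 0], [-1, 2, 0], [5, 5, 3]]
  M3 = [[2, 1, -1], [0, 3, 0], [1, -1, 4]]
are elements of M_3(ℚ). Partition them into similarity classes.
Characteristic polynomials: χ_{M1} = (x - 3)^3, χ_{M2} = (x - 3)^3, χ_{M3} = (x - 3)^3.

{M1, M2, M3}: invariant factors x - 3, (x - 3)^2.

Matrices are similar if and only if their invariant-factor lists agree; the partition into similarity classes is {M1, M2, M3}.

1 class: {M1, M2, M3}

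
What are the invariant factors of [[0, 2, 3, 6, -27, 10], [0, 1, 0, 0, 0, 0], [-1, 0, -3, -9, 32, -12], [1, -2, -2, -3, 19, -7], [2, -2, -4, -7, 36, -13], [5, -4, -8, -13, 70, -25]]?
The Jordan structure of A has elementary divisors (x - 1)^3, (x - 1)^2, (x - 1). Arranging the block sizes at each eigenvalue in decreasing order and taking row products gives the invariant factors.

Invariant factors (smallest first, each dividing the next): x - 1, (x - 1)^2, (x - 1)^3.

Check: the last factor (x - 1)^3 is the minimal polynomial, and the product (x - 1)^6 is the characteristic polynomial.

x - 1, (x - 1)^2, (x - 1)^3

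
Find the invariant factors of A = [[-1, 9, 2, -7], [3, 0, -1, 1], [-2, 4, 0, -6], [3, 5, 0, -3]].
(x - 2)(x + 2)^3

The Jordan structure of A has elementary divisors (x + 2)^3, (x - 2). Arranging the block sizes at each eigenvalue in decreasing order and taking row products gives the invariant factors.

Invariant factors (smallest first, each dividing the next): (x - 2)(x + 2)^3.

Check: the last factor (x - 2)(x + 2)^3 is the minimal polynomial, and the product (x - 2)(x + 2)^3 is the characteristic polynomial.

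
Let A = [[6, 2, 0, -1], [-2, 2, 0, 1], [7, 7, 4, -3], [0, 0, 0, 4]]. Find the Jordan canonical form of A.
The characteristic polynomial is det(xI - A) = (x - 4)^4, so the eigenvalues are 4 (algebraic multiplicity 4).

For λ = 4: rank(A - 4I) = 2, rank((A - 4I)^2) = 0. The eigenspace has dimension 4 - 2 = 2, so there are 2 Jordan blocks; the rank sequence gives block sizes [2, 2].

Assembling the blocks gives the Jordan form J above.

J = [[4, 1, 0, 0], [0, 4, 0, 0], [0, 0, 4, 1], [0, 0, 0, 4]]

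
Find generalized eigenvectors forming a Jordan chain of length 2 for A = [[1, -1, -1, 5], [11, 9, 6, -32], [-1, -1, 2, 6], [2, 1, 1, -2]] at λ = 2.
v_1 = [[0, 1, 0, 0]]^T, v_2 = [[-1, 7, -1, 1]]^T

We seek v_1 ∈ ker((A - 2I)^2) \ ker(A - 2I), then set v_{i+1} = (A - 2I) v_i.

One such chain is v_1 = [[0, 1, 0, 0]]^T, v_2 = [[-1, 7, -1, 1]]^T. Check: (A - 2I) v_2 = [[0, 0, 0, 0]]^T = 0.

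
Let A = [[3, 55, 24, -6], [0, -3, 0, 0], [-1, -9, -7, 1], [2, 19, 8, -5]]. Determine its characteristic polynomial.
xI - A = [[x - 3, -55, -24, 6], [0, x + 3, 0, 0], [1, 9, x + 7, -1], [-2, -19, -8, x + 5]].

Expanding det(xI - A) along the first row:
det(xI - A) = + (x - 3)·det([[x + 3, 0, 0], [9, x + 7, -1], [-19, -8, x + 5]]) - (-55)·det([[0, 0, 0], [1, x + 7, -1], [-2, -8, x + 5]]) + (-24)·det([[0, x + 3, 0], [1, 9, -1], [-2, -19, x + 5]]) - (6)·det([[0, x + 3, 0], [1, 9, x + 7], [-2, -19, -8]]).

Evaluating gives χ_A(x) = x^4 + 12x^3 + 54x^2 + 108x + 81 = (x + 3)^4.

χ_A(x) = (x + 3)^4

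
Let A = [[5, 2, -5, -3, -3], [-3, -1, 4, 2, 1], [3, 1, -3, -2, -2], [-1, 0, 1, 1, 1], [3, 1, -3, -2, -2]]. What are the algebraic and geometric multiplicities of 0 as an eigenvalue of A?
The characteristic polynomial is x^5, so the factor x appears with exponent 5: the algebraic multiplicity is 5.

rank(A) = 3, so the eigenspace has dimension 5 - 3 = 2: the geometric multiplicity is 2.

Since 2 < 5, A is not diagonalizable.

algebraic multiplicity 5, geometric multiplicity 2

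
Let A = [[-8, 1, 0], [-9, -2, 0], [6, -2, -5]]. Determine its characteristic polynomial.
xI - A = [[x + 8, -1, 0], [9, x + 2, 0], [-6, 2, x + 5]].

Expanding det(xI - A) along the first row:
det(xI - A) = + (x + 8)·det([[x + 2, 0], [2, x + 5]]) - (-1)·det([[9, 0], [-6, x + 5]]) + (0)·det([[9, x + 2], [-6, 2]]).

Evaluating gives χ_A(x) = x^3 + 15x^2 + 75x + 125 = (x + 5)^3.

χ_A(x) = (x + 5)^3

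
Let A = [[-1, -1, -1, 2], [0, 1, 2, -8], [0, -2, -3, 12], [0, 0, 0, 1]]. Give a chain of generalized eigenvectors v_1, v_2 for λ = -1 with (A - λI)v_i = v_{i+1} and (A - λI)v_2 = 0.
v_1 = [[0, 1, -2, 0]]^T, v_2 = [[1, -2, 2, 0]]^T

We seek v_1 ∈ ker((A + I)^2) \ ker(A + I), then set v_{i+1} = (A + I) v_i.

One such chain is v_1 = [[0, 1, -2, 0]]^T, v_2 = [[1, -2, 2, 0]]^T. Check: (A + I) v_2 = [[0, 0, 0, 0]]^T = 0.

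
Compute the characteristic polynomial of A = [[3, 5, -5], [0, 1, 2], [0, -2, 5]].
xI - A = [[x - 3, -5, 5], [0, x - 1, -2], [0, 2, x - 5]].

Expanding det(xI - A) along the first row:
det(xI - A) = + (x - 3)·det([[x - 1, -2], [2, x - 5]]) - (-5)·det([[0, -2], [0, x - 5]]) + (5)·det([[0, x - 1], [0, 2]]).

Evaluating gives χ_A(x) = x^3 - 9x^2 + 27x - 27 = (x - 3)^3.

χ_A(x) = (x - 3)^3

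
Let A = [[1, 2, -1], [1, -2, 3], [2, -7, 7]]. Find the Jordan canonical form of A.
J = [[2, 1, 0], [0, 2, 1], [0, 0, 2]]

The characteristic polynomial is det(xI - A) = (x - 2)^3, so the eigenvalues are 2 (algebraic multiplicity 3).

For λ = 2: rank(A - 2I) = 2, rank((A - 2I)^2) = 1, rank((A - 2I)^3) = 0. The eigenspace has dimension 3 - 2 = 1, so there is 1 Jordan block; the rank sequence gives block sizes [3].

Assembling the blocks gives the Jordan form J above.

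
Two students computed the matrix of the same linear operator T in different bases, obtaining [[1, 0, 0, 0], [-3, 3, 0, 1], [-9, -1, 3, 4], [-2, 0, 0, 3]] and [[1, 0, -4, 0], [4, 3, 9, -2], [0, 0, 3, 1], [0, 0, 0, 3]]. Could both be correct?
Two matrices over a field are similar if and only if they have the same invariant factors.

Both A and B have characteristic polynomial (x - 3)^3(x - 1) and minimal polynomial (x - 3)^3(x - 1). Computing further, both have invariant factors (x - 3)^3(x - 1). Hence A and B are similar.

Yes.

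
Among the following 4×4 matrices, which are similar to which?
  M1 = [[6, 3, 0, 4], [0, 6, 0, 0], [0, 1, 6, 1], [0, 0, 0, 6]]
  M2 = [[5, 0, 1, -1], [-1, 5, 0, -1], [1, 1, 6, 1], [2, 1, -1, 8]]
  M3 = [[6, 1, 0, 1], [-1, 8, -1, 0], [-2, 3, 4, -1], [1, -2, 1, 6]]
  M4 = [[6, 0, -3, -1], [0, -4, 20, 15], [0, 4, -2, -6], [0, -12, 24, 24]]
1 class: {M1, M2, M3, M4}

Characteristic polynomials: χ_{M1} = (x - 6)^4, χ_{M2} = (x - 6)^4, χ_{M3} = (x - 6)^4, χ_{M4} = (x - 6)^4.

{M1, M2, M3, M4}: invariant factors (x - 6)^2, (x - 6)^2.

Matrices are similar if and only if their invariant-factor lists agree; the partition into similarity classes is {M1, M2, M3, M4}.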